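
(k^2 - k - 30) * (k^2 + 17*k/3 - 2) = k^4 + 14*k^3/3 - 113*k^2/3 - 168*k + 60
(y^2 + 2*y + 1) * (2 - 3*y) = -3*y^3 - 4*y^2 + y + 2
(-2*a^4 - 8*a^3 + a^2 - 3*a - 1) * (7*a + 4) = -14*a^5 - 64*a^4 - 25*a^3 - 17*a^2 - 19*a - 4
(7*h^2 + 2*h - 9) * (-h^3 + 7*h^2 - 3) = -7*h^5 + 47*h^4 + 23*h^3 - 84*h^2 - 6*h + 27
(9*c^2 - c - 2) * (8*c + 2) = 72*c^3 + 10*c^2 - 18*c - 4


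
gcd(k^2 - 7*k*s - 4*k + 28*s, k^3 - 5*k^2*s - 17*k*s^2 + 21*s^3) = -k + 7*s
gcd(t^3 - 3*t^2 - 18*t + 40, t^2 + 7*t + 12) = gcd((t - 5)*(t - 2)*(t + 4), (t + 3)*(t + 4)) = t + 4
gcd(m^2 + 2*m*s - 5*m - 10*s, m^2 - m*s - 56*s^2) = 1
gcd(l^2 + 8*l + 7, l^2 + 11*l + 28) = l + 7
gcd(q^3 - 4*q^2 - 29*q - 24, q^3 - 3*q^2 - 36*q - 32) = q^2 - 7*q - 8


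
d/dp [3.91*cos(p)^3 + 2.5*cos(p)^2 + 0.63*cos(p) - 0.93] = (11.73*sin(p)^2 - 5.0*cos(p) - 12.36)*sin(p)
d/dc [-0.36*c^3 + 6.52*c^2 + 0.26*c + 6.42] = -1.08*c^2 + 13.04*c + 0.26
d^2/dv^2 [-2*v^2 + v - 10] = -4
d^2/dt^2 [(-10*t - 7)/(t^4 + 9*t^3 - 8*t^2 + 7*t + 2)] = 2*(-(10*t + 7)*(4*t^3 + 27*t^2 - 16*t + 7)^2 + (40*t^3 + 270*t^2 - 160*t + (10*t + 7)*(6*t^2 + 27*t - 8) + 70)*(t^4 + 9*t^3 - 8*t^2 + 7*t + 2))/(t^4 + 9*t^3 - 8*t^2 + 7*t + 2)^3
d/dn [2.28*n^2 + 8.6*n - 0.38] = 4.56*n + 8.6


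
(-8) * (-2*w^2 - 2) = 16*w^2 + 16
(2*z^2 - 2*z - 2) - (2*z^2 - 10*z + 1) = 8*z - 3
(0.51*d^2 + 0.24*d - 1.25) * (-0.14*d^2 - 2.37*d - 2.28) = -0.0714*d^4 - 1.2423*d^3 - 1.5566*d^2 + 2.4153*d + 2.85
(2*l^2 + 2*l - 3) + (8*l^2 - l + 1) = 10*l^2 + l - 2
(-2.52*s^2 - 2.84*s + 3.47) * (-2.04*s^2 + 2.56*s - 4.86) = 5.1408*s^4 - 0.6576*s^3 - 2.102*s^2 + 22.6856*s - 16.8642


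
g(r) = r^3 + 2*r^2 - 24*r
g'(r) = 3*r^2 + 4*r - 24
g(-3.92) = 64.58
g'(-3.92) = 6.42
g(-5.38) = 31.29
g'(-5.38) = 41.31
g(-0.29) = 7.10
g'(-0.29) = -24.91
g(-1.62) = 39.88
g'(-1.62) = -22.61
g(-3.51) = 65.64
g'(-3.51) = -1.08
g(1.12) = -22.97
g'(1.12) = -15.76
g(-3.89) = 64.76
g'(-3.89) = 5.84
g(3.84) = -6.05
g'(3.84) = 35.60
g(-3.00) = 63.00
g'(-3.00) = -9.00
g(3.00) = -27.00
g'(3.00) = 15.00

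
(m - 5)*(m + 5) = m^2 - 25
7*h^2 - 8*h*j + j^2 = (-7*h + j)*(-h + j)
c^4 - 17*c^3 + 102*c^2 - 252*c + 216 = (c - 6)^2*(c - 3)*(c - 2)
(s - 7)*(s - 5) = s^2 - 12*s + 35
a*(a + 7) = a^2 + 7*a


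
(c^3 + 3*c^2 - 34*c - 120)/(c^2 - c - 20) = (c^2 - c - 30)/(c - 5)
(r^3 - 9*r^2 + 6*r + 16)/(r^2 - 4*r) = (r^3 - 9*r^2 + 6*r + 16)/(r*(r - 4))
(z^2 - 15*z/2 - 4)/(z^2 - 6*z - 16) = (z + 1/2)/(z + 2)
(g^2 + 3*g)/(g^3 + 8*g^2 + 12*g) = (g + 3)/(g^2 + 8*g + 12)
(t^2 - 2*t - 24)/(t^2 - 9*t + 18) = (t + 4)/(t - 3)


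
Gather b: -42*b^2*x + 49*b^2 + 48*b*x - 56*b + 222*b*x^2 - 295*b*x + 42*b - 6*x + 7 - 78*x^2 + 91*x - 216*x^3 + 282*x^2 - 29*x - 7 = b^2*(49 - 42*x) + b*(222*x^2 - 247*x - 14) - 216*x^3 + 204*x^2 + 56*x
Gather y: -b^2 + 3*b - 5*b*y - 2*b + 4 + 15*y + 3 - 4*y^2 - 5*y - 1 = -b^2 + b - 4*y^2 + y*(10 - 5*b) + 6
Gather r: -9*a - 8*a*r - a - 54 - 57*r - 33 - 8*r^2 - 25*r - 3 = -10*a - 8*r^2 + r*(-8*a - 82) - 90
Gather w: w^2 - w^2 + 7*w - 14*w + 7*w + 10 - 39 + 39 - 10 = 0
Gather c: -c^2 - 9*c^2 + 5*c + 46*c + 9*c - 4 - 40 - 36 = -10*c^2 + 60*c - 80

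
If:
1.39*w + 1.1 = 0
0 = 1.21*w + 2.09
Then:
No Solution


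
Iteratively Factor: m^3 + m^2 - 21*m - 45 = (m + 3)*(m^2 - 2*m - 15) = (m + 3)^2*(m - 5)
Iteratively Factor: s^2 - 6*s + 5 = (s - 1)*(s - 5)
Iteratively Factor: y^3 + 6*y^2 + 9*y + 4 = (y + 4)*(y^2 + 2*y + 1) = (y + 1)*(y + 4)*(y + 1)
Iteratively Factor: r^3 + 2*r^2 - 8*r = (r)*(r^2 + 2*r - 8) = r*(r - 2)*(r + 4)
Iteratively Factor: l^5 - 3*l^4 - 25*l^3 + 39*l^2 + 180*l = (l + 3)*(l^4 - 6*l^3 - 7*l^2 + 60*l) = (l - 5)*(l + 3)*(l^3 - l^2 - 12*l) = (l - 5)*(l + 3)^2*(l^2 - 4*l) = l*(l - 5)*(l + 3)^2*(l - 4)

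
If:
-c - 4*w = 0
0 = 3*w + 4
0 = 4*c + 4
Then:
No Solution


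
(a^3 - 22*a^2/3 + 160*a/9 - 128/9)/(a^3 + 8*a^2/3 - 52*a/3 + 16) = (9*a^2 - 48*a + 64)/(3*(3*a^2 + 14*a - 24))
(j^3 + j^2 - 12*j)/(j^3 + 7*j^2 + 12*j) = (j - 3)/(j + 3)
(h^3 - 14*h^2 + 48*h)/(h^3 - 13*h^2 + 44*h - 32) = h*(h - 6)/(h^2 - 5*h + 4)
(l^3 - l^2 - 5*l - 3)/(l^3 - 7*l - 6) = (l + 1)/(l + 2)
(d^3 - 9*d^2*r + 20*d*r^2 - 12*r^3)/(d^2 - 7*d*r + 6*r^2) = d - 2*r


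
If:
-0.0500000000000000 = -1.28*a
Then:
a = 0.04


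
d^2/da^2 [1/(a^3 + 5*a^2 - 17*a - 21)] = 2*(-(3*a + 5)*(a^3 + 5*a^2 - 17*a - 21) + (3*a^2 + 10*a - 17)^2)/(a^3 + 5*a^2 - 17*a - 21)^3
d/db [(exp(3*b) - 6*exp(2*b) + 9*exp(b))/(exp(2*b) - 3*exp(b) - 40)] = (exp(4*b) - 6*exp(3*b) - 111*exp(2*b) + 480*exp(b) - 360)*exp(b)/(exp(4*b) - 6*exp(3*b) - 71*exp(2*b) + 240*exp(b) + 1600)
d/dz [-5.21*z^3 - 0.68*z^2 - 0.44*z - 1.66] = -15.63*z^2 - 1.36*z - 0.44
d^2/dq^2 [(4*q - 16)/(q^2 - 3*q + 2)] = 8*((7 - 3*q)*(q^2 - 3*q + 2) + (q - 4)*(2*q - 3)^2)/(q^2 - 3*q + 2)^3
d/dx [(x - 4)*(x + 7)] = 2*x + 3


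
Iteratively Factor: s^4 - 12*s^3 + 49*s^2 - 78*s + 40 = (s - 5)*(s^3 - 7*s^2 + 14*s - 8) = (s - 5)*(s - 4)*(s^2 - 3*s + 2) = (s - 5)*(s - 4)*(s - 2)*(s - 1)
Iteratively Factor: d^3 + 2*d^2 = (d + 2)*(d^2) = d*(d + 2)*(d)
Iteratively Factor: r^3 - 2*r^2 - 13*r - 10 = (r - 5)*(r^2 + 3*r + 2) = (r - 5)*(r + 1)*(r + 2)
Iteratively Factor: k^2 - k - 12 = (k - 4)*(k + 3)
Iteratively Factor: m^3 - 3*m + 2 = (m + 2)*(m^2 - 2*m + 1) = (m - 1)*(m + 2)*(m - 1)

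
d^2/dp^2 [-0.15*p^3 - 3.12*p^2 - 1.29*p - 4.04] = -0.9*p - 6.24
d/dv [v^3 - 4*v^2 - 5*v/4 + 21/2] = 3*v^2 - 8*v - 5/4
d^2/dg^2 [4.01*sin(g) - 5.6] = -4.01*sin(g)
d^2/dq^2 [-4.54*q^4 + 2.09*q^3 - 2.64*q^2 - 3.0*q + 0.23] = -54.48*q^2 + 12.54*q - 5.28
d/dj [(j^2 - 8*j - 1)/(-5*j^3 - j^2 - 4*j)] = (5*j^4 - 80*j^3 - 27*j^2 - 2*j - 4)/(j^2*(25*j^4 + 10*j^3 + 41*j^2 + 8*j + 16))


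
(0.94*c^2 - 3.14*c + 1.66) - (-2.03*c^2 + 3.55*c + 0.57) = 2.97*c^2 - 6.69*c + 1.09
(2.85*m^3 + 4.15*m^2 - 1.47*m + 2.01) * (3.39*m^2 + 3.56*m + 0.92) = 9.6615*m^5 + 24.2145*m^4 + 12.4127*m^3 + 5.3987*m^2 + 5.8032*m + 1.8492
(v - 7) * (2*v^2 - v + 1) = 2*v^3 - 15*v^2 + 8*v - 7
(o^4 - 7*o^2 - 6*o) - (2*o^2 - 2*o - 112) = o^4 - 9*o^2 - 4*o + 112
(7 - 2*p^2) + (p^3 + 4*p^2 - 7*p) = p^3 + 2*p^2 - 7*p + 7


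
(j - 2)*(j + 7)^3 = j^4 + 19*j^3 + 105*j^2 + 49*j - 686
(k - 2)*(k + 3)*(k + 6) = k^3 + 7*k^2 - 36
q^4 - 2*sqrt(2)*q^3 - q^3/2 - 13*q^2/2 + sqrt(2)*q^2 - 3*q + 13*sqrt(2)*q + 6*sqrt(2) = (q - 3)*(q + 1/2)*(q + 2)*(q - 2*sqrt(2))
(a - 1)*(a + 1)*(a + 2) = a^3 + 2*a^2 - a - 2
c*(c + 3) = c^2 + 3*c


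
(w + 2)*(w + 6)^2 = w^3 + 14*w^2 + 60*w + 72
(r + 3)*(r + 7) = r^2 + 10*r + 21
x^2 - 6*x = x*(x - 6)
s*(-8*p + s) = -8*p*s + s^2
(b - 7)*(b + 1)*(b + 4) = b^3 - 2*b^2 - 31*b - 28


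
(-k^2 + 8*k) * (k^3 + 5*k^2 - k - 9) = -k^5 + 3*k^4 + 41*k^3 + k^2 - 72*k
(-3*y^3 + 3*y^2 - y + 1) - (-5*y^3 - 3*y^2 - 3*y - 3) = 2*y^3 + 6*y^2 + 2*y + 4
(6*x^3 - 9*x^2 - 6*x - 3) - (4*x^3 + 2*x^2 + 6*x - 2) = 2*x^3 - 11*x^2 - 12*x - 1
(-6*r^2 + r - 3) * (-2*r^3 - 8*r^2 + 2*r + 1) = 12*r^5 + 46*r^4 - 14*r^3 + 20*r^2 - 5*r - 3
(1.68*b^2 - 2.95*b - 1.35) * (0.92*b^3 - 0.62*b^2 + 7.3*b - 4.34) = 1.5456*b^5 - 3.7556*b^4 + 12.851*b^3 - 27.9892*b^2 + 2.948*b + 5.859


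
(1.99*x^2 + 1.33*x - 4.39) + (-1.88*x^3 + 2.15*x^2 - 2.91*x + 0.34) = -1.88*x^3 + 4.14*x^2 - 1.58*x - 4.05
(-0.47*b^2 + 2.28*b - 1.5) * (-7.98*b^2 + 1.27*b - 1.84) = 3.7506*b^4 - 18.7913*b^3 + 15.7304*b^2 - 6.1002*b + 2.76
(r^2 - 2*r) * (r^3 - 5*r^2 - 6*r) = r^5 - 7*r^4 + 4*r^3 + 12*r^2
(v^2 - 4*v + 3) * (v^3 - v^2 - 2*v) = v^5 - 5*v^4 + 5*v^3 + 5*v^2 - 6*v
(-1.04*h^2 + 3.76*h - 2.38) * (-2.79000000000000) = 2.9016*h^2 - 10.4904*h + 6.6402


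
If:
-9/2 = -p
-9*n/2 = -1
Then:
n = 2/9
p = 9/2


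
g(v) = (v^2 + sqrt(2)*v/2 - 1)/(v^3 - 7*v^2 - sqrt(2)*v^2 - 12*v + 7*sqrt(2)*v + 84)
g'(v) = (2*v + sqrt(2)/2)/(v^3 - 7*v^2 - sqrt(2)*v^2 - 12*v + 7*sqrt(2)*v + 84) + (v^2 + sqrt(2)*v/2 - 1)*(-3*v^2 + 2*sqrt(2)*v + 14*v - 7*sqrt(2) + 12)/(v^3 - 7*v^2 - sqrt(2)*v^2 - 12*v + 7*sqrt(2)*v + 84)^2 = ((4*v + sqrt(2))*(v^3 - 7*v^2 - sqrt(2)*v^2 - 12*v + 7*sqrt(2)*v + 84) + (2*v^2 + sqrt(2)*v - 2)*(-3*v^2 + 2*sqrt(2)*v + 14*v - 7*sqrt(2) + 12))/(2*(v^3 - 7*v^2 - sqrt(2)*v^2 - 12*v + 7*sqrt(2)*v + 84)^2)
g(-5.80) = -0.07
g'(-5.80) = -0.00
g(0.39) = -0.00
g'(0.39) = 0.02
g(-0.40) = -0.01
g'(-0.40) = 0.00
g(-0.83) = -0.01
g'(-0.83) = -0.01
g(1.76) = 0.06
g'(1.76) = 0.09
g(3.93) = 2.66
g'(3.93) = 10.29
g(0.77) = 0.00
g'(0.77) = 0.03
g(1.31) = 0.02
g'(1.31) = 0.05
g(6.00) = -2.53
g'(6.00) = -1.62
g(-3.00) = -0.47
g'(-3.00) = -2.44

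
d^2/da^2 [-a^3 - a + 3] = -6*a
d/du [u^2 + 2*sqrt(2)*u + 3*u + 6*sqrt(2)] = 2*u + 2*sqrt(2) + 3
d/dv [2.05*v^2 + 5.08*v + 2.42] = 4.1*v + 5.08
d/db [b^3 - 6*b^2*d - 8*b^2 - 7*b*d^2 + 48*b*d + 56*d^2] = 3*b^2 - 12*b*d - 16*b - 7*d^2 + 48*d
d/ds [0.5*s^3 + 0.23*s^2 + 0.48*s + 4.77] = 1.5*s^2 + 0.46*s + 0.48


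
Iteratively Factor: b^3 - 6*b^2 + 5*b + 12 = (b + 1)*(b^2 - 7*b + 12) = (b - 3)*(b + 1)*(b - 4)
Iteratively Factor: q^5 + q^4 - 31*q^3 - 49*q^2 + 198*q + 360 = (q + 3)*(q^4 - 2*q^3 - 25*q^2 + 26*q + 120) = (q - 3)*(q + 3)*(q^3 + q^2 - 22*q - 40) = (q - 3)*(q + 2)*(q + 3)*(q^2 - q - 20) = (q - 5)*(q - 3)*(q + 2)*(q + 3)*(q + 4)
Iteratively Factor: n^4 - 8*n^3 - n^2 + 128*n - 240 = (n - 4)*(n^3 - 4*n^2 - 17*n + 60) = (n - 5)*(n - 4)*(n^2 + n - 12) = (n - 5)*(n - 4)*(n + 4)*(n - 3)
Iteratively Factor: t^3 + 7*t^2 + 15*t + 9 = (t + 3)*(t^2 + 4*t + 3) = (t + 1)*(t + 3)*(t + 3)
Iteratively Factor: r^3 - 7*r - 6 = (r + 2)*(r^2 - 2*r - 3) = (r + 1)*(r + 2)*(r - 3)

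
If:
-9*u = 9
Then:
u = -1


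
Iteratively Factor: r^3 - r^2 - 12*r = (r)*(r^2 - r - 12) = r*(r + 3)*(r - 4)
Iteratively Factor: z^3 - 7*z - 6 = (z + 1)*(z^2 - z - 6) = (z - 3)*(z + 1)*(z + 2)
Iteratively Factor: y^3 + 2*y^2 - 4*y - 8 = (y - 2)*(y^2 + 4*y + 4) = (y - 2)*(y + 2)*(y + 2)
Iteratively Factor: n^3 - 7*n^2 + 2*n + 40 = (n - 5)*(n^2 - 2*n - 8) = (n - 5)*(n + 2)*(n - 4)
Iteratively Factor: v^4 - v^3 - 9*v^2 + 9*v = (v + 3)*(v^3 - 4*v^2 + 3*v) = (v - 3)*(v + 3)*(v^2 - v) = v*(v - 3)*(v + 3)*(v - 1)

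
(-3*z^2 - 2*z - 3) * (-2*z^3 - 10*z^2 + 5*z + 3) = 6*z^5 + 34*z^4 + 11*z^3 + 11*z^2 - 21*z - 9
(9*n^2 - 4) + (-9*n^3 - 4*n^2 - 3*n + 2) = -9*n^3 + 5*n^2 - 3*n - 2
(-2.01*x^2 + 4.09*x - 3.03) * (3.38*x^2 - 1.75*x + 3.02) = -6.7938*x^4 + 17.3417*x^3 - 23.4691*x^2 + 17.6543*x - 9.1506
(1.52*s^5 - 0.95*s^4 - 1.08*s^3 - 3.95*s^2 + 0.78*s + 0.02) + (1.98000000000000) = 1.52*s^5 - 0.95*s^4 - 1.08*s^3 - 3.95*s^2 + 0.78*s + 2.0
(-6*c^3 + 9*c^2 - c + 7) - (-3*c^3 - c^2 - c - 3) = -3*c^3 + 10*c^2 + 10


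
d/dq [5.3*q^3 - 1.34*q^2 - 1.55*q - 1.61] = 15.9*q^2 - 2.68*q - 1.55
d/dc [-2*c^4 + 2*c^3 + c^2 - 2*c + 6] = -8*c^3 + 6*c^2 + 2*c - 2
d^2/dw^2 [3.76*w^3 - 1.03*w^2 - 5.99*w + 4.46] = 22.56*w - 2.06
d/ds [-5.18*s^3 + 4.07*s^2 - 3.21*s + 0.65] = -15.54*s^2 + 8.14*s - 3.21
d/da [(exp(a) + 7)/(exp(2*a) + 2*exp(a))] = (-exp(2*a) - 14*exp(a) - 14)*exp(-a)/(exp(2*a) + 4*exp(a) + 4)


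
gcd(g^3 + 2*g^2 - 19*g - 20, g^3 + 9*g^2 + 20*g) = g + 5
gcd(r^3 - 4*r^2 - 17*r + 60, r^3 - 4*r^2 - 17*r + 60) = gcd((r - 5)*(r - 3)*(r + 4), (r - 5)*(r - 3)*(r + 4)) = r^3 - 4*r^2 - 17*r + 60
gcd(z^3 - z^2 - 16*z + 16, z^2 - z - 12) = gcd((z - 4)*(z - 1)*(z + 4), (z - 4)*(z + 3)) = z - 4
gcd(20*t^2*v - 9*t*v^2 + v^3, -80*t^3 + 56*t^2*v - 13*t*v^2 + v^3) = 20*t^2 - 9*t*v + v^2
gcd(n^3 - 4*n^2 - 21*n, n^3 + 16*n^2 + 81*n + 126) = n + 3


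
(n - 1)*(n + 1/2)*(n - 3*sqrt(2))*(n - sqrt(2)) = n^4 - 4*sqrt(2)*n^3 - n^3/2 + 2*sqrt(2)*n^2 + 11*n^2/2 - 3*n + 2*sqrt(2)*n - 3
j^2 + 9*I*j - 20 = (j + 4*I)*(j + 5*I)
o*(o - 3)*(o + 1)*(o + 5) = o^4 + 3*o^3 - 13*o^2 - 15*o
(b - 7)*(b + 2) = b^2 - 5*b - 14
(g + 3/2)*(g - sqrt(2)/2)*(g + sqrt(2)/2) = g^3 + 3*g^2/2 - g/2 - 3/4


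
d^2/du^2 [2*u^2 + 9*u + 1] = 4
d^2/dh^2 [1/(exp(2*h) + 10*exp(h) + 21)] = 2*(4*(exp(h) + 5)^2*exp(h) - (2*exp(h) + 5)*(exp(2*h) + 10*exp(h) + 21))*exp(h)/(exp(2*h) + 10*exp(h) + 21)^3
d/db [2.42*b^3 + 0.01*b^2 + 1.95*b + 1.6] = 7.26*b^2 + 0.02*b + 1.95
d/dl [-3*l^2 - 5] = -6*l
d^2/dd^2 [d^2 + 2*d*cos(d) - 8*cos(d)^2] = -2*d*cos(d) - 32*sin(d)^2 - 4*sin(d) + 18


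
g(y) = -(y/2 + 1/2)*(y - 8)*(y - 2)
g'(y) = -(y/2 + 1/2)*(y - 8) - (y/2 + 1/2)*(y - 2) - (y - 8)*(y - 2)/2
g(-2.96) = 53.27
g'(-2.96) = -42.78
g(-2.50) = 35.44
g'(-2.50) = -34.88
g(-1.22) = 3.27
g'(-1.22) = -16.21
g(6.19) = 27.26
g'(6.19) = -4.76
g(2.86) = 8.53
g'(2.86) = 10.47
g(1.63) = -3.10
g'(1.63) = 7.68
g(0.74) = -7.96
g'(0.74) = 2.84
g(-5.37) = 215.30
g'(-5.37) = -94.59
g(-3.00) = 55.00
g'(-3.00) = -43.50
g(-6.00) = 280.00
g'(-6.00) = -111.00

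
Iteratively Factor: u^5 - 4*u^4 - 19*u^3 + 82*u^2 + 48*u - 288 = (u + 2)*(u^4 - 6*u^3 - 7*u^2 + 96*u - 144) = (u + 2)*(u + 4)*(u^3 - 10*u^2 + 33*u - 36) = (u - 3)*(u + 2)*(u + 4)*(u^2 - 7*u + 12) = (u - 4)*(u - 3)*(u + 2)*(u + 4)*(u - 3)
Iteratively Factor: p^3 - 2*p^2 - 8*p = (p + 2)*(p^2 - 4*p) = (p - 4)*(p + 2)*(p)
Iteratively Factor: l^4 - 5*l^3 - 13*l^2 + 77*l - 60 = (l + 4)*(l^3 - 9*l^2 + 23*l - 15) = (l - 5)*(l + 4)*(l^2 - 4*l + 3) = (l - 5)*(l - 1)*(l + 4)*(l - 3)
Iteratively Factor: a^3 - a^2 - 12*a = (a + 3)*(a^2 - 4*a) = a*(a + 3)*(a - 4)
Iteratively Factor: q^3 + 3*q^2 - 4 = (q + 2)*(q^2 + q - 2) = (q - 1)*(q + 2)*(q + 2)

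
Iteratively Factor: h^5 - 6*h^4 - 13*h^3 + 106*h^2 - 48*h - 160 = (h + 1)*(h^4 - 7*h^3 - 6*h^2 + 112*h - 160) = (h - 4)*(h + 1)*(h^3 - 3*h^2 - 18*h + 40) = (h - 4)*(h + 1)*(h + 4)*(h^2 - 7*h + 10) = (h - 4)*(h - 2)*(h + 1)*(h + 4)*(h - 5)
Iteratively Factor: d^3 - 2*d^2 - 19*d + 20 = (d - 5)*(d^2 + 3*d - 4) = (d - 5)*(d + 4)*(d - 1)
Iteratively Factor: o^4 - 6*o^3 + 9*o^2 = (o - 3)*(o^3 - 3*o^2) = o*(o - 3)*(o^2 - 3*o) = o*(o - 3)^2*(o)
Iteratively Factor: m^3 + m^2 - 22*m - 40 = (m + 4)*(m^2 - 3*m - 10) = (m + 2)*(m + 4)*(m - 5)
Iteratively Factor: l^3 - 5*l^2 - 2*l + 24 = (l - 3)*(l^2 - 2*l - 8) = (l - 4)*(l - 3)*(l + 2)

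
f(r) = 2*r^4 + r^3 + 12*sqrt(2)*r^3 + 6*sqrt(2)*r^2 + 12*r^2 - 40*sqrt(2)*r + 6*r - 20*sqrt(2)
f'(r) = 8*r^3 + 3*r^2 + 36*sqrt(2)*r^2 + 12*sqrt(2)*r + 24*r - 40*sqrt(2) + 6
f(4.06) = 1850.15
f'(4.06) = 1539.82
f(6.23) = 7810.01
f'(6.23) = 4231.58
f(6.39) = 8508.39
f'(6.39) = 4499.90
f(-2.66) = 13.08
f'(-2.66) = 71.34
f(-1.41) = 41.27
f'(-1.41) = -23.58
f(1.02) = -37.32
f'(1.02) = 55.80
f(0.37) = -43.24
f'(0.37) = -27.62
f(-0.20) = -17.49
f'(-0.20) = -56.67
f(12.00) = 74839.91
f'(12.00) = 22028.36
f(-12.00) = 13947.29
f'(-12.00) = -6602.93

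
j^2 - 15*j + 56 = (j - 8)*(j - 7)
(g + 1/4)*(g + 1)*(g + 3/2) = g^3 + 11*g^2/4 + 17*g/8 + 3/8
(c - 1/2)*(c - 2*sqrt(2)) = c^2 - 2*sqrt(2)*c - c/2 + sqrt(2)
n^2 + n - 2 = (n - 1)*(n + 2)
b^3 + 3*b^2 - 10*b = b*(b - 2)*(b + 5)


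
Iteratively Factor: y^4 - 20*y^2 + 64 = (y + 4)*(y^3 - 4*y^2 - 4*y + 16) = (y - 2)*(y + 4)*(y^2 - 2*y - 8) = (y - 4)*(y - 2)*(y + 4)*(y + 2)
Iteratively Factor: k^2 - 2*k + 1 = (k - 1)*(k - 1)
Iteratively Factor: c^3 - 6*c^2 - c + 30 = (c + 2)*(c^2 - 8*c + 15) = (c - 3)*(c + 2)*(c - 5)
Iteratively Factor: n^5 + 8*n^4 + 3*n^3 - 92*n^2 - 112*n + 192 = (n - 3)*(n^4 + 11*n^3 + 36*n^2 + 16*n - 64) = (n - 3)*(n + 4)*(n^3 + 7*n^2 + 8*n - 16) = (n - 3)*(n + 4)^2*(n^2 + 3*n - 4) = (n - 3)*(n + 4)^3*(n - 1)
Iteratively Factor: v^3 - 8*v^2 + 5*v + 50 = (v + 2)*(v^2 - 10*v + 25) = (v - 5)*(v + 2)*(v - 5)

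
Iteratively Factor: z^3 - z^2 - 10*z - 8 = (z + 2)*(z^2 - 3*z - 4) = (z - 4)*(z + 2)*(z + 1)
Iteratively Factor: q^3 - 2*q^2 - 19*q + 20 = (q + 4)*(q^2 - 6*q + 5) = (q - 1)*(q + 4)*(q - 5)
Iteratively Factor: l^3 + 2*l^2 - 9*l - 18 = (l - 3)*(l^2 + 5*l + 6) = (l - 3)*(l + 3)*(l + 2)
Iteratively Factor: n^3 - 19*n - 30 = (n - 5)*(n^2 + 5*n + 6) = (n - 5)*(n + 2)*(n + 3)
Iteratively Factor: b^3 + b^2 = (b)*(b^2 + b) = b*(b + 1)*(b)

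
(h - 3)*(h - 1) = h^2 - 4*h + 3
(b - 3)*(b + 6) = b^2 + 3*b - 18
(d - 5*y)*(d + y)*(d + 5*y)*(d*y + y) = d^4*y + d^3*y^2 + d^3*y - 25*d^2*y^3 + d^2*y^2 - 25*d*y^4 - 25*d*y^3 - 25*y^4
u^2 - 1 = (u - 1)*(u + 1)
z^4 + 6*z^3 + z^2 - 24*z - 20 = (z - 2)*(z + 1)*(z + 2)*(z + 5)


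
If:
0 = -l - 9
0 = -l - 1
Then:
No Solution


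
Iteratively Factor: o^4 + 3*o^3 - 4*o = (o)*(o^3 + 3*o^2 - 4) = o*(o - 1)*(o^2 + 4*o + 4) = o*(o - 1)*(o + 2)*(o + 2)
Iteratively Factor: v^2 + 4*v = (v)*(v + 4)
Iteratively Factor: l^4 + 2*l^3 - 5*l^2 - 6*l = (l - 2)*(l^3 + 4*l^2 + 3*l) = l*(l - 2)*(l^2 + 4*l + 3) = l*(l - 2)*(l + 3)*(l + 1)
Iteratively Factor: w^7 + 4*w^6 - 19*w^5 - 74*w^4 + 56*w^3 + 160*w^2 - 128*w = (w)*(w^6 + 4*w^5 - 19*w^4 - 74*w^3 + 56*w^2 + 160*w - 128) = w*(w + 2)*(w^5 + 2*w^4 - 23*w^3 - 28*w^2 + 112*w - 64) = w*(w - 1)*(w + 2)*(w^4 + 3*w^3 - 20*w^2 - 48*w + 64) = w*(w - 1)*(w + 2)*(w + 4)*(w^3 - w^2 - 16*w + 16) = w*(w - 1)^2*(w + 2)*(w + 4)*(w^2 - 16) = w*(w - 1)^2*(w + 2)*(w + 4)^2*(w - 4)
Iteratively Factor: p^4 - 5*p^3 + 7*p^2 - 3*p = (p - 1)*(p^3 - 4*p^2 + 3*p) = (p - 1)^2*(p^2 - 3*p) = (p - 3)*(p - 1)^2*(p)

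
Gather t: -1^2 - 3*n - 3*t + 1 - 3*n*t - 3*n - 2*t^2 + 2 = -6*n - 2*t^2 + t*(-3*n - 3) + 2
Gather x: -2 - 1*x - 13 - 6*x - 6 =-7*x - 21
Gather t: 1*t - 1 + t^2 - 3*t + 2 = t^2 - 2*t + 1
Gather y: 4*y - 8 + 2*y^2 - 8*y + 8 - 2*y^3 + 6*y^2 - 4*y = -2*y^3 + 8*y^2 - 8*y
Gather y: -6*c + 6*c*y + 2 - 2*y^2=6*c*y - 6*c - 2*y^2 + 2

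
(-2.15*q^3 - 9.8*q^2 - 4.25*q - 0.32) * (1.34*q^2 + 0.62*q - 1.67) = -2.881*q^5 - 14.465*q^4 - 8.1805*q^3 + 13.3022*q^2 + 6.8991*q + 0.5344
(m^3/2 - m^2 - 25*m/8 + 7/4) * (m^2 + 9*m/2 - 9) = m^5/2 + 5*m^4/4 - 97*m^3/8 - 53*m^2/16 + 36*m - 63/4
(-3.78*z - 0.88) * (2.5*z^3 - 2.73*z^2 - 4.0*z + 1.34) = -9.45*z^4 + 8.1194*z^3 + 17.5224*z^2 - 1.5452*z - 1.1792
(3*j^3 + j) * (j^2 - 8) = 3*j^5 - 23*j^3 - 8*j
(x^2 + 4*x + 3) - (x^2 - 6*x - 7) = 10*x + 10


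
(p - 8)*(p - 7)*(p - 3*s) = p^3 - 3*p^2*s - 15*p^2 + 45*p*s + 56*p - 168*s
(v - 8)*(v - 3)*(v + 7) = v^3 - 4*v^2 - 53*v + 168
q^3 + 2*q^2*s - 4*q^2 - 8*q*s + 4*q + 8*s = (q - 2)^2*(q + 2*s)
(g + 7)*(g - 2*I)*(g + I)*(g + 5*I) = g^4 + 7*g^3 + 4*I*g^3 + 7*g^2 + 28*I*g^2 + 49*g + 10*I*g + 70*I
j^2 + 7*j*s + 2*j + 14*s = (j + 2)*(j + 7*s)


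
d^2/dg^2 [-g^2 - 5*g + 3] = -2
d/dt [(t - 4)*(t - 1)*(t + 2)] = 3*t^2 - 6*t - 6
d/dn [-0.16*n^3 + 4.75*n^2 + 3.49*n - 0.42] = -0.48*n^2 + 9.5*n + 3.49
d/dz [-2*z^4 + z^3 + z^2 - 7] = z*(-8*z^2 + 3*z + 2)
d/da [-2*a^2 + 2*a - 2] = 2 - 4*a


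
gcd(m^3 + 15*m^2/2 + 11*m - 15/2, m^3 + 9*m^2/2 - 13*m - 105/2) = m^2 + 8*m + 15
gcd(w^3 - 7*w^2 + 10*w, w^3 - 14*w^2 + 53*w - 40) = w - 5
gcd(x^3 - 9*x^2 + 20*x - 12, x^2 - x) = x - 1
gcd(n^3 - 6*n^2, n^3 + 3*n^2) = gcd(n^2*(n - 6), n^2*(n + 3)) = n^2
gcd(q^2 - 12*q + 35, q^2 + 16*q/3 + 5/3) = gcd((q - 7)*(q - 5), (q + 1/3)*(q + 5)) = 1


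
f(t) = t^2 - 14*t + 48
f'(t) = 2*t - 14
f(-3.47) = 108.62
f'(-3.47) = -20.94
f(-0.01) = 48.14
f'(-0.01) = -14.02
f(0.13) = 46.20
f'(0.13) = -13.74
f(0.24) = 44.70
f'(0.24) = -13.52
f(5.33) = 1.79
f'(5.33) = -3.34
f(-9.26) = 263.39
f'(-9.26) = -32.52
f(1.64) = 27.73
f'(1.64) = -10.72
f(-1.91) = 78.39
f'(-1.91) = -17.82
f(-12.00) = 360.00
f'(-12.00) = -38.00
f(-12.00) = 360.00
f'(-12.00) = -38.00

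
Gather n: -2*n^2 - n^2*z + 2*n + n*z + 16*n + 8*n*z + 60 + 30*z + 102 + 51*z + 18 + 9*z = n^2*(-z - 2) + n*(9*z + 18) + 90*z + 180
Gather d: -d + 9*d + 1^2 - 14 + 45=8*d + 32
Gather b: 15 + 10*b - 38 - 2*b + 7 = 8*b - 16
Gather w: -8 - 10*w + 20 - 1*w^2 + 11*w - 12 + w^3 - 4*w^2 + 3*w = w^3 - 5*w^2 + 4*w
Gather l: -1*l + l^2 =l^2 - l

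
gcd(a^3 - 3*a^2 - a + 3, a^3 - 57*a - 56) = a + 1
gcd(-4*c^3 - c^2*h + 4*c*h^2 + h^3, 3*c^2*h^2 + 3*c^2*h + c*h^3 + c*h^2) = 1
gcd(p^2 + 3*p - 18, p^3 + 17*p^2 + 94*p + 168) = p + 6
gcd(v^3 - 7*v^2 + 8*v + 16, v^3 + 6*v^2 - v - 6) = v + 1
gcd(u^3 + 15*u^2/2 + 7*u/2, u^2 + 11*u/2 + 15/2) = 1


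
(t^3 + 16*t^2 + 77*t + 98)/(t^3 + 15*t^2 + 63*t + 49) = (t + 2)/(t + 1)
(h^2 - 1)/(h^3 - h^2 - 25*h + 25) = (h + 1)/(h^2 - 25)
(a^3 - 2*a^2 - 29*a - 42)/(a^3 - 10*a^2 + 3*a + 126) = (a + 2)/(a - 6)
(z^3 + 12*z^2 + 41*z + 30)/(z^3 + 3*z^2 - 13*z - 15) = (z + 6)/(z - 3)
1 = 1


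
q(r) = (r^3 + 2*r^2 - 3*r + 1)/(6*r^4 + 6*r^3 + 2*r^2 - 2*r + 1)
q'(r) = (3*r^2 + 4*r - 3)/(6*r^4 + 6*r^3 + 2*r^2 - 2*r + 1) + (-24*r^3 - 18*r^2 - 4*r + 2)*(r^3 + 2*r^2 - 3*r + 1)/(6*r^4 + 6*r^3 + 2*r^2 - 2*r + 1)^2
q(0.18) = 0.71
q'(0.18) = -2.39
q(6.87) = 0.03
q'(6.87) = -0.00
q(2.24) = 0.07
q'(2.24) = -0.02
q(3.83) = 0.05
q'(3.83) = -0.01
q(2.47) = 0.06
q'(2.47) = -0.02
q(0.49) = 0.08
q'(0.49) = -0.58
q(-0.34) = 1.26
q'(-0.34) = -0.69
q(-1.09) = 0.86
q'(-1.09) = 1.59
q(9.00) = 0.02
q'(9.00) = 0.00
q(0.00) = 1.00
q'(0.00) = -1.00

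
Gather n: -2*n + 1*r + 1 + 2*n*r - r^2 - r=n*(2*r - 2) - r^2 + 1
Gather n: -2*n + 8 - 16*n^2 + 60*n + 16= -16*n^2 + 58*n + 24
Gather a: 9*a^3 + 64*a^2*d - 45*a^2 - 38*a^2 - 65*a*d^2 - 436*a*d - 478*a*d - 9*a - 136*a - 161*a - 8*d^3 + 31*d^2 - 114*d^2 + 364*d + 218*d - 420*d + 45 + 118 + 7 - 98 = 9*a^3 + a^2*(64*d - 83) + a*(-65*d^2 - 914*d - 306) - 8*d^3 - 83*d^2 + 162*d + 72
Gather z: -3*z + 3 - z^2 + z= -z^2 - 2*z + 3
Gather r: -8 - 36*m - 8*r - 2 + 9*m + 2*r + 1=-27*m - 6*r - 9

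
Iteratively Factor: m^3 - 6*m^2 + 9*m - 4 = (m - 4)*(m^2 - 2*m + 1) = (m - 4)*(m - 1)*(m - 1)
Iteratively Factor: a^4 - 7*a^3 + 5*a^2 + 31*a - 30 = (a - 1)*(a^3 - 6*a^2 - a + 30) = (a - 1)*(a + 2)*(a^2 - 8*a + 15) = (a - 5)*(a - 1)*(a + 2)*(a - 3)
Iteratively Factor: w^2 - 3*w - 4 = (w - 4)*(w + 1)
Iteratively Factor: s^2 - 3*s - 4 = (s - 4)*(s + 1)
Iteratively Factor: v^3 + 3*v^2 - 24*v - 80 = (v + 4)*(v^2 - v - 20) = (v + 4)^2*(v - 5)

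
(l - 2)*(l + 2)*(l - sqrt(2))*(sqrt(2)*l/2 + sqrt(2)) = sqrt(2)*l^4/2 - l^3 + sqrt(2)*l^3 - 2*sqrt(2)*l^2 - 2*l^2 - 4*sqrt(2)*l + 4*l + 8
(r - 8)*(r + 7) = r^2 - r - 56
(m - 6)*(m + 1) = m^2 - 5*m - 6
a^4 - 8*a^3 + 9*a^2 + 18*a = a*(a - 6)*(a - 3)*(a + 1)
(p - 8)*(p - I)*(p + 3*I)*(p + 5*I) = p^4 - 8*p^3 + 7*I*p^3 - 7*p^2 - 56*I*p^2 + 56*p + 15*I*p - 120*I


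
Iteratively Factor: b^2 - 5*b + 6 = (b - 3)*(b - 2)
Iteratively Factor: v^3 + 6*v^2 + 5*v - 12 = (v + 3)*(v^2 + 3*v - 4) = (v + 3)*(v + 4)*(v - 1)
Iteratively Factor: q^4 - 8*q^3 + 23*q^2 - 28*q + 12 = (q - 2)*(q^3 - 6*q^2 + 11*q - 6) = (q - 2)^2*(q^2 - 4*q + 3) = (q - 3)*(q - 2)^2*(q - 1)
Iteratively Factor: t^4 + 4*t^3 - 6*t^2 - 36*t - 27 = (t + 3)*(t^3 + t^2 - 9*t - 9) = (t - 3)*(t + 3)*(t^2 + 4*t + 3) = (t - 3)*(t + 1)*(t + 3)*(t + 3)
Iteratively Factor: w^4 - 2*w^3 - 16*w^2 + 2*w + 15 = (w - 5)*(w^3 + 3*w^2 - w - 3) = (w - 5)*(w - 1)*(w^2 + 4*w + 3) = (w - 5)*(w - 1)*(w + 3)*(w + 1)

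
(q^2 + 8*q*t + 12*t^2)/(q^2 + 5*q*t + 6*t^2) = (q + 6*t)/(q + 3*t)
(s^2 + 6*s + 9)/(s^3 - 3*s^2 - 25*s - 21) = (s + 3)/(s^2 - 6*s - 7)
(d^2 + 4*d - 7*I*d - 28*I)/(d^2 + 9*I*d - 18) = (d^2 + d*(4 - 7*I) - 28*I)/(d^2 + 9*I*d - 18)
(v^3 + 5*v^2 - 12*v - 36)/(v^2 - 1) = (v^3 + 5*v^2 - 12*v - 36)/(v^2 - 1)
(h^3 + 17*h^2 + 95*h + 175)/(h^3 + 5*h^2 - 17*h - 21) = (h^2 + 10*h + 25)/(h^2 - 2*h - 3)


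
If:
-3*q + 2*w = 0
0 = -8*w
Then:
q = 0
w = 0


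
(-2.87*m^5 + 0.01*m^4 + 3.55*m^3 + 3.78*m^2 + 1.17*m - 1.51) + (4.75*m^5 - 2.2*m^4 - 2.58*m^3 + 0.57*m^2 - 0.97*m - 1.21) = 1.88*m^5 - 2.19*m^4 + 0.97*m^3 + 4.35*m^2 + 0.2*m - 2.72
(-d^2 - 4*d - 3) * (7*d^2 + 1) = -7*d^4 - 28*d^3 - 22*d^2 - 4*d - 3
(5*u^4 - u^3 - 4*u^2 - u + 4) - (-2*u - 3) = 5*u^4 - u^3 - 4*u^2 + u + 7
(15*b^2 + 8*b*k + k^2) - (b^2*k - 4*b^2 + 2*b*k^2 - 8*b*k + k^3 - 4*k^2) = -b^2*k + 19*b^2 - 2*b*k^2 + 16*b*k - k^3 + 5*k^2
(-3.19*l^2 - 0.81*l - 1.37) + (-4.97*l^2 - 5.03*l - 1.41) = -8.16*l^2 - 5.84*l - 2.78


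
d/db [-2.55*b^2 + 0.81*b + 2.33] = 0.81 - 5.1*b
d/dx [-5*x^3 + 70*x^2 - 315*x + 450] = -15*x^2 + 140*x - 315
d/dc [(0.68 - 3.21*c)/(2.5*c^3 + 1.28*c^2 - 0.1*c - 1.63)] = (16.05*c^3 - 0.9912*c^2 - 1.7408*c + 5.3003)/(6.25*c^6 + 6.4*c^5 + 1.1384*c^4 - 8.406*c^3 - 4.1628*c^2 + 0.326*c + 2.6569)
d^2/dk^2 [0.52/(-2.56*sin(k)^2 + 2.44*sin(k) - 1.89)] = (13.631488*sin(k)^4 - 9.744384*sin(k)^3 - 27.415232*sin(k)^2 + 21.8868*sin(k) - 1.159808)/(2.56*sin(k)^2 - 2.44*sin(k) + 1.89)^3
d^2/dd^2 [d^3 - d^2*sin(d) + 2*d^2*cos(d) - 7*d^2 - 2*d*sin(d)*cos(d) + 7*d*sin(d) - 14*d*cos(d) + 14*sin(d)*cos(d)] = d^2*sin(d) - 2*d^2*cos(d) - 15*d*sin(d) + 4*d*sin(2*d) + 10*d*cos(d) + 6*d + 26*sin(d) - 28*sin(2*d) + 18*cos(d) - 4*cos(2*d) - 14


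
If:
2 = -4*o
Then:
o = -1/2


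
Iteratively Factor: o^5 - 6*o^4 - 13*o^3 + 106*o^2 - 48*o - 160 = (o - 2)*(o^4 - 4*o^3 - 21*o^2 + 64*o + 80) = (o - 2)*(o + 1)*(o^3 - 5*o^2 - 16*o + 80) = (o - 5)*(o - 2)*(o + 1)*(o^2 - 16) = (o - 5)*(o - 2)*(o + 1)*(o + 4)*(o - 4)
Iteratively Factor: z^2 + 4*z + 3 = (z + 1)*(z + 3)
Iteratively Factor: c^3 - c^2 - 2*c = (c - 2)*(c^2 + c) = (c - 2)*(c + 1)*(c)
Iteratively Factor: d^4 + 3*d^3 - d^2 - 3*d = (d - 1)*(d^3 + 4*d^2 + 3*d) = d*(d - 1)*(d^2 + 4*d + 3) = d*(d - 1)*(d + 3)*(d + 1)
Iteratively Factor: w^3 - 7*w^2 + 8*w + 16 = (w + 1)*(w^2 - 8*w + 16) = (w - 4)*(w + 1)*(w - 4)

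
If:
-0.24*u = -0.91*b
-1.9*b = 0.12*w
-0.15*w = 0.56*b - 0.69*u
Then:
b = 0.00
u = 0.00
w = 0.00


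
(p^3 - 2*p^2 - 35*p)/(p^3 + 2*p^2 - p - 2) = p*(p^2 - 2*p - 35)/(p^3 + 2*p^2 - p - 2)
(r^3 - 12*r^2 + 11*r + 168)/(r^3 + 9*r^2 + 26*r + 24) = (r^2 - 15*r + 56)/(r^2 + 6*r + 8)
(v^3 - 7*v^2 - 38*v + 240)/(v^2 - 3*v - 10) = (v^2 - 2*v - 48)/(v + 2)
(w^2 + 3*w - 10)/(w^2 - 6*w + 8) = (w + 5)/(w - 4)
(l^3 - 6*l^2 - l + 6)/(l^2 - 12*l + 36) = (l^2 - 1)/(l - 6)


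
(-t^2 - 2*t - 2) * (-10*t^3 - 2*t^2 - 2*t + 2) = 10*t^5 + 22*t^4 + 26*t^3 + 6*t^2 - 4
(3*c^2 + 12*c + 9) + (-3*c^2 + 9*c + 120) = 21*c + 129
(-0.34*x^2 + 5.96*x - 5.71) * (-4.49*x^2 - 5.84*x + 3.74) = 1.5266*x^4 - 24.7748*x^3 - 10.4401*x^2 + 55.6368*x - 21.3554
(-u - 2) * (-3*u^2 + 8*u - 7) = 3*u^3 - 2*u^2 - 9*u + 14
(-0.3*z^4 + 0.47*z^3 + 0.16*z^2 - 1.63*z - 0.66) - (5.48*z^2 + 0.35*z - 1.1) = -0.3*z^4 + 0.47*z^3 - 5.32*z^2 - 1.98*z + 0.44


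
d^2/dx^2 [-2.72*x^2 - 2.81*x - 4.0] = -5.44000000000000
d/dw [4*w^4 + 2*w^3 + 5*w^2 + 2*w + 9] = 16*w^3 + 6*w^2 + 10*w + 2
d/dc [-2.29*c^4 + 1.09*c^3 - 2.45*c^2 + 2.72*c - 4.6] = -9.16*c^3 + 3.27*c^2 - 4.9*c + 2.72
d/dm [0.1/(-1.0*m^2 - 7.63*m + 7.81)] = (0.2*m + 0.763)/(1.0*m^2 + 7.63*m - 7.81)^2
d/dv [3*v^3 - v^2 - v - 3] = 9*v^2 - 2*v - 1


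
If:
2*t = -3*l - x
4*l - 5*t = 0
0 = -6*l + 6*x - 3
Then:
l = -5/56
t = -1/14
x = 23/56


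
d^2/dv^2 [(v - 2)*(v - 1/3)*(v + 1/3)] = 6*v - 4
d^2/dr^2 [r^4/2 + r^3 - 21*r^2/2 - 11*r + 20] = 6*r^2 + 6*r - 21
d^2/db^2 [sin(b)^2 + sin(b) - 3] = -sin(b) + 2*cos(2*b)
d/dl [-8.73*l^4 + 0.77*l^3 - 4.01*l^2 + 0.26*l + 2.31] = -34.92*l^3 + 2.31*l^2 - 8.02*l + 0.26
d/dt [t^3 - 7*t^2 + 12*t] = 3*t^2 - 14*t + 12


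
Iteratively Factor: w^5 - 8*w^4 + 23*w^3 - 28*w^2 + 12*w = (w)*(w^4 - 8*w^3 + 23*w^2 - 28*w + 12) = w*(w - 2)*(w^3 - 6*w^2 + 11*w - 6) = w*(w - 2)^2*(w^2 - 4*w + 3) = w*(w - 2)^2*(w - 1)*(w - 3)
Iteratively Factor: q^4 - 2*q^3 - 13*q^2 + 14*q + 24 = (q - 2)*(q^3 - 13*q - 12) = (q - 2)*(q + 3)*(q^2 - 3*q - 4) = (q - 4)*(q - 2)*(q + 3)*(q + 1)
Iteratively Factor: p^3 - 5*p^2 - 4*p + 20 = (p - 2)*(p^2 - 3*p - 10) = (p - 2)*(p + 2)*(p - 5)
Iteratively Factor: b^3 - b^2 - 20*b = (b + 4)*(b^2 - 5*b) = (b - 5)*(b + 4)*(b)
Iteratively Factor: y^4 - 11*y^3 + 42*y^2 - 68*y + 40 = (y - 2)*(y^3 - 9*y^2 + 24*y - 20) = (y - 5)*(y - 2)*(y^2 - 4*y + 4) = (y - 5)*(y - 2)^2*(y - 2)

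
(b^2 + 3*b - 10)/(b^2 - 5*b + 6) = (b + 5)/(b - 3)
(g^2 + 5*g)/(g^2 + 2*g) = (g + 5)/(g + 2)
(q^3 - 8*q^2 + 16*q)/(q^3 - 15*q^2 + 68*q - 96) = q*(q - 4)/(q^2 - 11*q + 24)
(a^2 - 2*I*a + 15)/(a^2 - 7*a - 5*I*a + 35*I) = (a + 3*I)/(a - 7)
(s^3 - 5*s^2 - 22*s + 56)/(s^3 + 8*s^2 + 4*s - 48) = (s - 7)/(s + 6)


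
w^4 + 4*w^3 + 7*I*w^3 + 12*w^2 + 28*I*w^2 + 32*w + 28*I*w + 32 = (w + 2)^2*(w - I)*(w + 8*I)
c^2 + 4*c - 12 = (c - 2)*(c + 6)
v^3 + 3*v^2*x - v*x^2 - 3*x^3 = (v - x)*(v + x)*(v + 3*x)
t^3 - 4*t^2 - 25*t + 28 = (t - 7)*(t - 1)*(t + 4)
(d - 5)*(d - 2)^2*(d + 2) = d^4 - 7*d^3 + 6*d^2 + 28*d - 40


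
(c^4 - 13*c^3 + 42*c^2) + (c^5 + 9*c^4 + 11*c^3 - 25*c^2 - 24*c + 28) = c^5 + 10*c^4 - 2*c^3 + 17*c^2 - 24*c + 28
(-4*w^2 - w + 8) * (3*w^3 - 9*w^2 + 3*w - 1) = -12*w^5 + 33*w^4 + 21*w^3 - 71*w^2 + 25*w - 8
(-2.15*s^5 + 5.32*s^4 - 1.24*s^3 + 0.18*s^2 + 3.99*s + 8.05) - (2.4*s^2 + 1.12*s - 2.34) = -2.15*s^5 + 5.32*s^4 - 1.24*s^3 - 2.22*s^2 + 2.87*s + 10.39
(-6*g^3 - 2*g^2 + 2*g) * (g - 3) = -6*g^4 + 16*g^3 + 8*g^2 - 6*g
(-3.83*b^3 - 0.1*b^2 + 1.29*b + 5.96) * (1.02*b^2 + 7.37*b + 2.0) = -3.9066*b^5 - 28.3291*b^4 - 7.0812*b^3 + 15.3865*b^2 + 46.5052*b + 11.92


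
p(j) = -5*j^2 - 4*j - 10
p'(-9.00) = 86.00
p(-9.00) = -379.00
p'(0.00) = -4.00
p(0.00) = -10.00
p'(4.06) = -44.60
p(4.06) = -108.66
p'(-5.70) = 53.00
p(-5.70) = -149.65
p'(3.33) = -37.30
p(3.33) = -78.76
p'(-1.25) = 8.50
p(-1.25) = -12.81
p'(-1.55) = 11.50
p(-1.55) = -15.81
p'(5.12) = -55.20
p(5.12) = -161.55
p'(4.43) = -48.30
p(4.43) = -125.84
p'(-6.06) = 56.60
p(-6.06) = -169.38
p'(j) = -10*j - 4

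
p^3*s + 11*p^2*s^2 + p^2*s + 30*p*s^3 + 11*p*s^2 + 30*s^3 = (p + 5*s)*(p + 6*s)*(p*s + s)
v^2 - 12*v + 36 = (v - 6)^2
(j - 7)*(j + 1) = j^2 - 6*j - 7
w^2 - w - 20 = (w - 5)*(w + 4)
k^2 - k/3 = k*(k - 1/3)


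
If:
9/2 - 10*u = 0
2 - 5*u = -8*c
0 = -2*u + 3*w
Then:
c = 1/32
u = 9/20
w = 3/10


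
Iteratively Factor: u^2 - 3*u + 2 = (u - 2)*(u - 1)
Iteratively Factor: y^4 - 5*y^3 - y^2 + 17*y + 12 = (y + 1)*(y^3 - 6*y^2 + 5*y + 12) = (y + 1)^2*(y^2 - 7*y + 12) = (y - 4)*(y + 1)^2*(y - 3)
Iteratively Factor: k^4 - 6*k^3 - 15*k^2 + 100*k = (k - 5)*(k^3 - k^2 - 20*k) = k*(k - 5)*(k^2 - k - 20) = k*(k - 5)^2*(k + 4)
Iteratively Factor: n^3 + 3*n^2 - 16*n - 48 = (n - 4)*(n^2 + 7*n + 12) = (n - 4)*(n + 3)*(n + 4)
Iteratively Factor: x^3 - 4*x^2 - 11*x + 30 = (x - 2)*(x^2 - 2*x - 15) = (x - 5)*(x - 2)*(x + 3)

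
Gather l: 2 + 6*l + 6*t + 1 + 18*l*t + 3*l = l*(18*t + 9) + 6*t + 3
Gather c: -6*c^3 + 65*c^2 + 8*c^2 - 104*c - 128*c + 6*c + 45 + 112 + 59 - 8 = -6*c^3 + 73*c^2 - 226*c + 208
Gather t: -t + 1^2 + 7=8 - t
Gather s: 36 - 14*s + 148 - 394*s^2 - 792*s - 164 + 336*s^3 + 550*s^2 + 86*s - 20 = 336*s^3 + 156*s^2 - 720*s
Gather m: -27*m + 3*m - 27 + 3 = -24*m - 24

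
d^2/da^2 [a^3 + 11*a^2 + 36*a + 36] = 6*a + 22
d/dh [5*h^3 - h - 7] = 15*h^2 - 1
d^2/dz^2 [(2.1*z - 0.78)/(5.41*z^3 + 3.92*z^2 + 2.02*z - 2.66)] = (368.77806*z^5 - 6.738696*z^4 - 246.025416*z^3 + 239.584392*z^2 + 26.9766*z - 0.0644159999999987)/(158.340421*z^9 + 344.192856*z^8 + 426.761358*z^7 + 83.708114*z^6 - 179.121636*z^5 - 249.05244*z^4 - 3.298268*z^3 + 50.647464*z^2 + 42.878136*z - 18.821096)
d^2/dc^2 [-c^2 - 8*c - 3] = -2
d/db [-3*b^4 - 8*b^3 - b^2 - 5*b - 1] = -12*b^3 - 24*b^2 - 2*b - 5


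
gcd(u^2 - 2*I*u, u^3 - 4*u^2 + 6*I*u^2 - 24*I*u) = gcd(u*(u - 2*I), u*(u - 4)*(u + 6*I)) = u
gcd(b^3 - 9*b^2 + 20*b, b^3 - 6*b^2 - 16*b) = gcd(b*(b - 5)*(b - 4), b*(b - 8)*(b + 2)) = b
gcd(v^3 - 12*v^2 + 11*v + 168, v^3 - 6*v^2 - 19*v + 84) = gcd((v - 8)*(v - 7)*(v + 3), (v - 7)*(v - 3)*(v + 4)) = v - 7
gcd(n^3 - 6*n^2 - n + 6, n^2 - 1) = n^2 - 1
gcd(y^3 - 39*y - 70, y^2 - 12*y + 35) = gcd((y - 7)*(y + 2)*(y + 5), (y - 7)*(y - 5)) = y - 7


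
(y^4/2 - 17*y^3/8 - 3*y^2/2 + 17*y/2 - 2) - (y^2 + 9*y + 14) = y^4/2 - 17*y^3/8 - 5*y^2/2 - y/2 - 16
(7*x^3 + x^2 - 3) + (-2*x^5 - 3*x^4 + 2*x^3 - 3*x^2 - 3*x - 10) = -2*x^5 - 3*x^4 + 9*x^3 - 2*x^2 - 3*x - 13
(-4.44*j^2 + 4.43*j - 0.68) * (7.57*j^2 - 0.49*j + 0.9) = -33.6108*j^4 + 35.7107*j^3 - 11.3143*j^2 + 4.3202*j - 0.612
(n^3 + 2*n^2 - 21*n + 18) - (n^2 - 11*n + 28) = n^3 + n^2 - 10*n - 10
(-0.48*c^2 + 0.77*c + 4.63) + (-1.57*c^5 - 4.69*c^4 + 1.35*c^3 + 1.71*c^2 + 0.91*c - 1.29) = -1.57*c^5 - 4.69*c^4 + 1.35*c^3 + 1.23*c^2 + 1.68*c + 3.34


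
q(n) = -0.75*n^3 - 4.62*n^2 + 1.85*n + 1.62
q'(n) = -2.25*n^2 - 9.24*n + 1.85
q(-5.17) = -27.79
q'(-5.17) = -10.52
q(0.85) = -0.61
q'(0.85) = -7.63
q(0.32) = 1.71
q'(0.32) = -1.34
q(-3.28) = -27.69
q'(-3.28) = 7.95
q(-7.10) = 24.02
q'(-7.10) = -45.97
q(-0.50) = -0.37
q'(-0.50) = 5.91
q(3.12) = -60.36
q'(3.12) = -48.88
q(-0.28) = 0.76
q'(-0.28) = 4.26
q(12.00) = -1937.46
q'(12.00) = -433.03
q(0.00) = 1.62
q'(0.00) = 1.85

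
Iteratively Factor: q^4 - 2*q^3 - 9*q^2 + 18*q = (q - 3)*(q^3 + q^2 - 6*q) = (q - 3)*(q + 3)*(q^2 - 2*q) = q*(q - 3)*(q + 3)*(q - 2)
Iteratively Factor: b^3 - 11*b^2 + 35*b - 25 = (b - 1)*(b^2 - 10*b + 25) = (b - 5)*(b - 1)*(b - 5)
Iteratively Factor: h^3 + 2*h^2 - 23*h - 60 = (h - 5)*(h^2 + 7*h + 12) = (h - 5)*(h + 4)*(h + 3)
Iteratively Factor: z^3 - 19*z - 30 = (z + 3)*(z^2 - 3*z - 10) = (z - 5)*(z + 3)*(z + 2)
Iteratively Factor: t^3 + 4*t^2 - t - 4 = (t + 4)*(t^2 - 1) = (t + 1)*(t + 4)*(t - 1)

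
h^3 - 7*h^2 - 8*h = h*(h - 8)*(h + 1)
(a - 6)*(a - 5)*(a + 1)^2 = a^4 - 9*a^3 + 9*a^2 + 49*a + 30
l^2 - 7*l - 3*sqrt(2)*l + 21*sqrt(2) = (l - 7)*(l - 3*sqrt(2))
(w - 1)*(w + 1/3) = w^2 - 2*w/3 - 1/3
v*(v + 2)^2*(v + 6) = v^4 + 10*v^3 + 28*v^2 + 24*v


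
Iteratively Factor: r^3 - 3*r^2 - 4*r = (r)*(r^2 - 3*r - 4) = r*(r - 4)*(r + 1)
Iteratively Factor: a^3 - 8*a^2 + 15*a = (a - 5)*(a^2 - 3*a) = (a - 5)*(a - 3)*(a)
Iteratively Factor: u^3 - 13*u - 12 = (u + 3)*(u^2 - 3*u - 4) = (u + 1)*(u + 3)*(u - 4)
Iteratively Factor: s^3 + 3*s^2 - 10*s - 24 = (s + 4)*(s^2 - s - 6) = (s + 2)*(s + 4)*(s - 3)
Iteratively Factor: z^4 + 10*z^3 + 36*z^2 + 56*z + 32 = (z + 2)*(z^3 + 8*z^2 + 20*z + 16) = (z + 2)^2*(z^2 + 6*z + 8) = (z + 2)^2*(z + 4)*(z + 2)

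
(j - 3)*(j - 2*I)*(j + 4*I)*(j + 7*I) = j^4 - 3*j^3 + 9*I*j^3 - 6*j^2 - 27*I*j^2 + 18*j + 56*I*j - 168*I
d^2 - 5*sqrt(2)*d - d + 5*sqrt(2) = (d - 1)*(d - 5*sqrt(2))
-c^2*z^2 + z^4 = z^2*(-c + z)*(c + z)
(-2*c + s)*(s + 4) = -2*c*s - 8*c + s^2 + 4*s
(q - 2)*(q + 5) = q^2 + 3*q - 10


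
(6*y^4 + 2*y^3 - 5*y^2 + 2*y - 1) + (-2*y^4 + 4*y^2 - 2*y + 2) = 4*y^4 + 2*y^3 - y^2 + 1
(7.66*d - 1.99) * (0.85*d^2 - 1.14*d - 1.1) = 6.511*d^3 - 10.4239*d^2 - 6.1574*d + 2.189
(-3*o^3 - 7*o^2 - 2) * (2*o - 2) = -6*o^4 - 8*o^3 + 14*o^2 - 4*o + 4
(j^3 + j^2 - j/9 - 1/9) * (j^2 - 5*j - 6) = j^5 - 4*j^4 - 100*j^3/9 - 50*j^2/9 + 11*j/9 + 2/3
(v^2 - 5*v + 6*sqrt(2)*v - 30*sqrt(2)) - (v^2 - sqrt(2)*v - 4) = -5*v + 7*sqrt(2)*v - 30*sqrt(2) + 4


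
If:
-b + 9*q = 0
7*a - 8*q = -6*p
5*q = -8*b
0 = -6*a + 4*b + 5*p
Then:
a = 0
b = 0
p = 0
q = 0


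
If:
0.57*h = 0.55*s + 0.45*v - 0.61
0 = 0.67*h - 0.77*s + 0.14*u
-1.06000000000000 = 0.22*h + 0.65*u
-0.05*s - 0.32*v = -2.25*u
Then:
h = -4.72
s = -4.11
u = -0.03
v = 0.40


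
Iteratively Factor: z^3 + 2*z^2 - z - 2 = (z + 1)*(z^2 + z - 2) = (z + 1)*(z + 2)*(z - 1)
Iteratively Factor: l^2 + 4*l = (l)*(l + 4)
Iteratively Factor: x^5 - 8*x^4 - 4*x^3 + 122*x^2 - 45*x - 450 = (x - 5)*(x^4 - 3*x^3 - 19*x^2 + 27*x + 90) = (x - 5)*(x + 2)*(x^3 - 5*x^2 - 9*x + 45) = (x - 5)^2*(x + 2)*(x^2 - 9) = (x - 5)^2*(x - 3)*(x + 2)*(x + 3)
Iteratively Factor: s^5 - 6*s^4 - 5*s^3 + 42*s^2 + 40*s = (s + 1)*(s^4 - 7*s^3 + 2*s^2 + 40*s) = (s - 5)*(s + 1)*(s^3 - 2*s^2 - 8*s) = (s - 5)*(s - 4)*(s + 1)*(s^2 + 2*s) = (s - 5)*(s - 4)*(s + 1)*(s + 2)*(s)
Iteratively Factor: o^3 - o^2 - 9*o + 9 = (o - 3)*(o^2 + 2*o - 3) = (o - 3)*(o + 3)*(o - 1)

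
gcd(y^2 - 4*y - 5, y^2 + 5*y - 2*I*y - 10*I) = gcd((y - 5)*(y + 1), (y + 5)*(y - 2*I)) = 1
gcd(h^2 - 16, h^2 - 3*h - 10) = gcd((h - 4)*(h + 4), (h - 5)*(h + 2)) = 1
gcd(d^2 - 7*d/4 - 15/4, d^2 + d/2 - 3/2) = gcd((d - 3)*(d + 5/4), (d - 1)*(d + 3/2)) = 1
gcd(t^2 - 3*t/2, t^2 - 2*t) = t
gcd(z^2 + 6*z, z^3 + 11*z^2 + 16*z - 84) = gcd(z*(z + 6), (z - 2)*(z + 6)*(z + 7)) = z + 6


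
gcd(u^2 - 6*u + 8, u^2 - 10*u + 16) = u - 2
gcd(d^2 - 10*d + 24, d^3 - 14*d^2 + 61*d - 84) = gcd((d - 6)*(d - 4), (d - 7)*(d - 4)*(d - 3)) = d - 4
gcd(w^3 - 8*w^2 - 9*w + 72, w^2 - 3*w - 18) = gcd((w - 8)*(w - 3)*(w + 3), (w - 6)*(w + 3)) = w + 3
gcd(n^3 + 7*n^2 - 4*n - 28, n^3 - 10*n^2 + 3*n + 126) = 1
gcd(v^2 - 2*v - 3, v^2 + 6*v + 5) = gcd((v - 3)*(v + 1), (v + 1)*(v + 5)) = v + 1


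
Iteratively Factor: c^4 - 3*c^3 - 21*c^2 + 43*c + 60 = (c - 3)*(c^3 - 21*c - 20) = (c - 3)*(c + 4)*(c^2 - 4*c - 5) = (c - 3)*(c + 1)*(c + 4)*(c - 5)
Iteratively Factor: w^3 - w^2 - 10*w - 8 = (w + 1)*(w^2 - 2*w - 8) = (w - 4)*(w + 1)*(w + 2)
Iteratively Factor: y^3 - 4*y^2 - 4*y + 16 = (y - 4)*(y^2 - 4) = (y - 4)*(y - 2)*(y + 2)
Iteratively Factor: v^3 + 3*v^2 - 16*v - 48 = (v - 4)*(v^2 + 7*v + 12) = (v - 4)*(v + 4)*(v + 3)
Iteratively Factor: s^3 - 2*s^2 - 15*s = (s - 5)*(s^2 + 3*s) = s*(s - 5)*(s + 3)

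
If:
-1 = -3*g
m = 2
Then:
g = 1/3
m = 2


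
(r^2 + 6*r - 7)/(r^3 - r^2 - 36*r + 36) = (r + 7)/(r^2 - 36)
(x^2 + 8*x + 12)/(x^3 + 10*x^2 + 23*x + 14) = (x + 6)/(x^2 + 8*x + 7)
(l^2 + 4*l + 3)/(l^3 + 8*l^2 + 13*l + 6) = (l + 3)/(l^2 + 7*l + 6)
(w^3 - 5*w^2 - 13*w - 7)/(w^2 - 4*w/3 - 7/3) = 3*(w^2 - 6*w - 7)/(3*w - 7)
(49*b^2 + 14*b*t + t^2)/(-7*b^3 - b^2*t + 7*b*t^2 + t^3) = (7*b + t)/(-b^2 + t^2)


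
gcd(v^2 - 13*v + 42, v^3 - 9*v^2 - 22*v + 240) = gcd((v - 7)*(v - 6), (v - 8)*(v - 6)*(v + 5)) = v - 6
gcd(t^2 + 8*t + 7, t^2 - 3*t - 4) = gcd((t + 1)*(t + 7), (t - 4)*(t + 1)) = t + 1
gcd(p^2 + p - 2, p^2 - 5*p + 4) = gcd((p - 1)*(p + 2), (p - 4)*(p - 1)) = p - 1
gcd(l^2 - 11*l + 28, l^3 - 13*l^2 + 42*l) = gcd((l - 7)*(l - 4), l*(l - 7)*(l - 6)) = l - 7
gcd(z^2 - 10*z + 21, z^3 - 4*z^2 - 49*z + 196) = z - 7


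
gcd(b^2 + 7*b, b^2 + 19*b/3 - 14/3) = b + 7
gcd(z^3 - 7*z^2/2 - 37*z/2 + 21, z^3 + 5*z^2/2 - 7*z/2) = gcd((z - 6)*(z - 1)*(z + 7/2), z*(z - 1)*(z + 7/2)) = z^2 + 5*z/2 - 7/2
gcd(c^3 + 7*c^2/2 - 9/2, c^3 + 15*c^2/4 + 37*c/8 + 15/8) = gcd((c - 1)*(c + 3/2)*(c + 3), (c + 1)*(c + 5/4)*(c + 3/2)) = c + 3/2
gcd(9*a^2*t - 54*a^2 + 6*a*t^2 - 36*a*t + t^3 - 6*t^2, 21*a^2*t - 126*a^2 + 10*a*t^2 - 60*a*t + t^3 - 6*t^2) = 3*a*t - 18*a + t^2 - 6*t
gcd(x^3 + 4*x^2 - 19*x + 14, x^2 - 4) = x - 2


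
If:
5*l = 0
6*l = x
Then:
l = 0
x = 0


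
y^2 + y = y*(y + 1)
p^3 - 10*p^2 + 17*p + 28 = (p - 7)*(p - 4)*(p + 1)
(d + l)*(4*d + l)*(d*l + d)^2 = 4*d^4*l^2 + 8*d^4*l + 4*d^4 + 5*d^3*l^3 + 10*d^3*l^2 + 5*d^3*l + d^2*l^4 + 2*d^2*l^3 + d^2*l^2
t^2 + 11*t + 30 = (t + 5)*(t + 6)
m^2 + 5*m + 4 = (m + 1)*(m + 4)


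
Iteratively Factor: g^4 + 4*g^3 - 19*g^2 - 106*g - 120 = (g + 2)*(g^3 + 2*g^2 - 23*g - 60) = (g + 2)*(g + 3)*(g^2 - g - 20) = (g - 5)*(g + 2)*(g + 3)*(g + 4)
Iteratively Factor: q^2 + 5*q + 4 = (q + 4)*(q + 1)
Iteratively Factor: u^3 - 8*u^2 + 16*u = (u - 4)*(u^2 - 4*u) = (u - 4)^2*(u)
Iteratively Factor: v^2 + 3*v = (v + 3)*(v)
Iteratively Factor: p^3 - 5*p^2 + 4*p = (p)*(p^2 - 5*p + 4) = p*(p - 4)*(p - 1)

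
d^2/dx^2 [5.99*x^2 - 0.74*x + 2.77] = 11.9800000000000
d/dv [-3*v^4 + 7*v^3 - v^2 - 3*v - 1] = -12*v^3 + 21*v^2 - 2*v - 3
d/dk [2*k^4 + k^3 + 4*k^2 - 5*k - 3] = 8*k^3 + 3*k^2 + 8*k - 5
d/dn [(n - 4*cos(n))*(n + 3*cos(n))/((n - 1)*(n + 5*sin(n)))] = ((1 - n)*(n - 4*cos(n))*(n + 3*cos(n))*(5*cos(n) + 1) + (n - 1)*(n + 5*sin(n))*(n*sin(n) + 2*n + 12*sin(2*n) - cos(n)) - (n + 5*sin(n))*(n - 4*cos(n))*(n + 3*cos(n)))/((n - 1)^2*(n + 5*sin(n))^2)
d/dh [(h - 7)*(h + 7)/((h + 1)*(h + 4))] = (5*h^2 + 106*h + 245)/(h^4 + 10*h^3 + 33*h^2 + 40*h + 16)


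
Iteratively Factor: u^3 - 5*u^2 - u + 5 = (u + 1)*(u^2 - 6*u + 5) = (u - 1)*(u + 1)*(u - 5)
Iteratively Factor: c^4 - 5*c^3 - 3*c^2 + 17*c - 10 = (c + 2)*(c^3 - 7*c^2 + 11*c - 5) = (c - 5)*(c + 2)*(c^2 - 2*c + 1) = (c - 5)*(c - 1)*(c + 2)*(c - 1)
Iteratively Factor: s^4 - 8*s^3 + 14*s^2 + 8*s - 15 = (s + 1)*(s^3 - 9*s^2 + 23*s - 15) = (s - 3)*(s + 1)*(s^2 - 6*s + 5) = (s - 3)*(s - 1)*(s + 1)*(s - 5)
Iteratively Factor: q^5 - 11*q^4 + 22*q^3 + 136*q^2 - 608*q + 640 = (q - 5)*(q^4 - 6*q^3 - 8*q^2 + 96*q - 128) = (q - 5)*(q + 4)*(q^3 - 10*q^2 + 32*q - 32) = (q - 5)*(q - 4)*(q + 4)*(q^2 - 6*q + 8) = (q - 5)*(q - 4)^2*(q + 4)*(q - 2)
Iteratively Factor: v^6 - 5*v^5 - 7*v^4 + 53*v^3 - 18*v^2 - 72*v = (v)*(v^5 - 5*v^4 - 7*v^3 + 53*v^2 - 18*v - 72) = v*(v - 2)*(v^4 - 3*v^3 - 13*v^2 + 27*v + 36) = v*(v - 2)*(v + 1)*(v^3 - 4*v^2 - 9*v + 36) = v*(v - 2)*(v + 1)*(v + 3)*(v^2 - 7*v + 12) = v*(v - 3)*(v - 2)*(v + 1)*(v + 3)*(v - 4)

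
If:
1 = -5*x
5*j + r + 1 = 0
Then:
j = -r/5 - 1/5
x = -1/5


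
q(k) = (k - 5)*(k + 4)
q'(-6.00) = -13.00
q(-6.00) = 22.00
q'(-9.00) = -19.00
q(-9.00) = 70.00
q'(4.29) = 7.58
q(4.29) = -5.89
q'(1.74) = 2.48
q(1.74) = -18.71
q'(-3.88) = -8.76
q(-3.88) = -1.07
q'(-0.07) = -1.14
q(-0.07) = -19.93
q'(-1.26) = -3.52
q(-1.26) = -17.15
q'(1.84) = 2.68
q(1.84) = -18.45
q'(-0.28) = -1.56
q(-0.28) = -19.64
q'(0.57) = 0.14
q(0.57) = -20.25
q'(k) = 2*k - 1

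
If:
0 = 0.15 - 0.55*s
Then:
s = 0.27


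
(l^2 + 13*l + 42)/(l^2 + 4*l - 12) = (l + 7)/(l - 2)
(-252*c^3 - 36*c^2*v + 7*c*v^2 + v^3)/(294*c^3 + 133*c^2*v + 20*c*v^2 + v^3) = (-6*c + v)/(7*c + v)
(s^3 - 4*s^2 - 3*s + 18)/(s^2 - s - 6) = s - 3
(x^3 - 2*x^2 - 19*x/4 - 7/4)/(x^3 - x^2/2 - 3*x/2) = (4*x^2 - 12*x - 7)/(2*x*(2*x - 3))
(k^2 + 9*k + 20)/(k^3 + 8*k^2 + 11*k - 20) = 1/(k - 1)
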